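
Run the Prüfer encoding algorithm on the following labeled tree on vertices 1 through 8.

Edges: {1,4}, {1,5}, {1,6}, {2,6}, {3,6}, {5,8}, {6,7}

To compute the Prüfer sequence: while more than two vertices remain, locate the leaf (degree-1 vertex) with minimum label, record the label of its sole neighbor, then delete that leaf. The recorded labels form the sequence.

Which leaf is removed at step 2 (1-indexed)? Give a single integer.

Answer: 3

Derivation:
Step 1: current leaves = {2,3,4,7,8}. Remove leaf 2 (neighbor: 6).
Step 2: current leaves = {3,4,7,8}. Remove leaf 3 (neighbor: 6).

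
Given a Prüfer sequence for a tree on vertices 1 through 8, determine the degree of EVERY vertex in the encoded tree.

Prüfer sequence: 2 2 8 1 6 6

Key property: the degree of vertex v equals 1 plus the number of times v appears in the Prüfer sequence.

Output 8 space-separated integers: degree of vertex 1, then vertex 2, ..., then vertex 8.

Answer: 2 3 1 1 1 3 1 2

Derivation:
p_1 = 2: count[2] becomes 1
p_2 = 2: count[2] becomes 2
p_3 = 8: count[8] becomes 1
p_4 = 1: count[1] becomes 1
p_5 = 6: count[6] becomes 1
p_6 = 6: count[6] becomes 2
Degrees (1 + count): deg[1]=1+1=2, deg[2]=1+2=3, deg[3]=1+0=1, deg[4]=1+0=1, deg[5]=1+0=1, deg[6]=1+2=3, deg[7]=1+0=1, deg[8]=1+1=2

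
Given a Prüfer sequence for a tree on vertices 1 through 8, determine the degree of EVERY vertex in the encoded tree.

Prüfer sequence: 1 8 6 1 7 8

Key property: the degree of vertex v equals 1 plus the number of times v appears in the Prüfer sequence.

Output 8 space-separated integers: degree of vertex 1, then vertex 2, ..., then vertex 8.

Answer: 3 1 1 1 1 2 2 3

Derivation:
p_1 = 1: count[1] becomes 1
p_2 = 8: count[8] becomes 1
p_3 = 6: count[6] becomes 1
p_4 = 1: count[1] becomes 2
p_5 = 7: count[7] becomes 1
p_6 = 8: count[8] becomes 2
Degrees (1 + count): deg[1]=1+2=3, deg[2]=1+0=1, deg[3]=1+0=1, deg[4]=1+0=1, deg[5]=1+0=1, deg[6]=1+1=2, deg[7]=1+1=2, deg[8]=1+2=3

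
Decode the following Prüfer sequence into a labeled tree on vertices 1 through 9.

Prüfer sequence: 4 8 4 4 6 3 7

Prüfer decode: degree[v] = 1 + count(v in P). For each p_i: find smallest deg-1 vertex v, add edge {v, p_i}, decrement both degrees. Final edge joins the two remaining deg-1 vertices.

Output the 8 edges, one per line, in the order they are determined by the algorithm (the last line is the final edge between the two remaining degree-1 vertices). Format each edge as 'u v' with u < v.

Answer: 1 4
2 8
4 5
4 8
4 6
3 6
3 7
7 9

Derivation:
Initial degrees: {1:1, 2:1, 3:2, 4:4, 5:1, 6:2, 7:2, 8:2, 9:1}
Step 1: smallest deg-1 vertex = 1, p_1 = 4. Add edge {1,4}. Now deg[1]=0, deg[4]=3.
Step 2: smallest deg-1 vertex = 2, p_2 = 8. Add edge {2,8}. Now deg[2]=0, deg[8]=1.
Step 3: smallest deg-1 vertex = 5, p_3 = 4. Add edge {4,5}. Now deg[5]=0, deg[4]=2.
Step 4: smallest deg-1 vertex = 8, p_4 = 4. Add edge {4,8}. Now deg[8]=0, deg[4]=1.
Step 5: smallest deg-1 vertex = 4, p_5 = 6. Add edge {4,6}. Now deg[4]=0, deg[6]=1.
Step 6: smallest deg-1 vertex = 6, p_6 = 3. Add edge {3,6}. Now deg[6]=0, deg[3]=1.
Step 7: smallest deg-1 vertex = 3, p_7 = 7. Add edge {3,7}. Now deg[3]=0, deg[7]=1.
Final: two remaining deg-1 vertices are 7, 9. Add edge {7,9}.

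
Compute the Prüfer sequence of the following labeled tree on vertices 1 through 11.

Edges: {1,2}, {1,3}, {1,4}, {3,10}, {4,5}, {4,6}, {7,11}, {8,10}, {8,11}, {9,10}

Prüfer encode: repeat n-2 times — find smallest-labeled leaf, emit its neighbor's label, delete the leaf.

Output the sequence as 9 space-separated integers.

Step 1: leaves = {2,5,6,7,9}. Remove smallest leaf 2, emit neighbor 1.
Step 2: leaves = {5,6,7,9}. Remove smallest leaf 5, emit neighbor 4.
Step 3: leaves = {6,7,9}. Remove smallest leaf 6, emit neighbor 4.
Step 4: leaves = {4,7,9}. Remove smallest leaf 4, emit neighbor 1.
Step 5: leaves = {1,7,9}. Remove smallest leaf 1, emit neighbor 3.
Step 6: leaves = {3,7,9}. Remove smallest leaf 3, emit neighbor 10.
Step 7: leaves = {7,9}. Remove smallest leaf 7, emit neighbor 11.
Step 8: leaves = {9,11}. Remove smallest leaf 9, emit neighbor 10.
Step 9: leaves = {10,11}. Remove smallest leaf 10, emit neighbor 8.
Done: 2 vertices remain (8, 11). Sequence = [1 4 4 1 3 10 11 10 8]

Answer: 1 4 4 1 3 10 11 10 8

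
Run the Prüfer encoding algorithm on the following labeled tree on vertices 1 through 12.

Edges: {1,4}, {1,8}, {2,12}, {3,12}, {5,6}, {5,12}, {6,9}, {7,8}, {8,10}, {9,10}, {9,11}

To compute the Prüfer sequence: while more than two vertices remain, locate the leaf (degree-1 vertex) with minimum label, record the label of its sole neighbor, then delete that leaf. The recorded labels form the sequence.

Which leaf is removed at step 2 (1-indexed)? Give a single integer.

Answer: 3

Derivation:
Step 1: current leaves = {2,3,4,7,11}. Remove leaf 2 (neighbor: 12).
Step 2: current leaves = {3,4,7,11}. Remove leaf 3 (neighbor: 12).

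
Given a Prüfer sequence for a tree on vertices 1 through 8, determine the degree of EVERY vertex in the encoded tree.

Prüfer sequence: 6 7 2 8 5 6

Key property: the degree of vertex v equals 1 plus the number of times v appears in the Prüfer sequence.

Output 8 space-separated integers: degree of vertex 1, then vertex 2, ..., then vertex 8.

Answer: 1 2 1 1 2 3 2 2

Derivation:
p_1 = 6: count[6] becomes 1
p_2 = 7: count[7] becomes 1
p_3 = 2: count[2] becomes 1
p_4 = 8: count[8] becomes 1
p_5 = 5: count[5] becomes 1
p_6 = 6: count[6] becomes 2
Degrees (1 + count): deg[1]=1+0=1, deg[2]=1+1=2, deg[3]=1+0=1, deg[4]=1+0=1, deg[5]=1+1=2, deg[6]=1+2=3, deg[7]=1+1=2, deg[8]=1+1=2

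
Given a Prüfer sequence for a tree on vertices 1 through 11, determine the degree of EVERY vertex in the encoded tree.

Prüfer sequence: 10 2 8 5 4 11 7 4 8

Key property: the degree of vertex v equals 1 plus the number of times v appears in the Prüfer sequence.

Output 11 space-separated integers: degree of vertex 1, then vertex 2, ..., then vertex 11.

Answer: 1 2 1 3 2 1 2 3 1 2 2

Derivation:
p_1 = 10: count[10] becomes 1
p_2 = 2: count[2] becomes 1
p_3 = 8: count[8] becomes 1
p_4 = 5: count[5] becomes 1
p_5 = 4: count[4] becomes 1
p_6 = 11: count[11] becomes 1
p_7 = 7: count[7] becomes 1
p_8 = 4: count[4] becomes 2
p_9 = 8: count[8] becomes 2
Degrees (1 + count): deg[1]=1+0=1, deg[2]=1+1=2, deg[3]=1+0=1, deg[4]=1+2=3, deg[5]=1+1=2, deg[6]=1+0=1, deg[7]=1+1=2, deg[8]=1+2=3, deg[9]=1+0=1, deg[10]=1+1=2, deg[11]=1+1=2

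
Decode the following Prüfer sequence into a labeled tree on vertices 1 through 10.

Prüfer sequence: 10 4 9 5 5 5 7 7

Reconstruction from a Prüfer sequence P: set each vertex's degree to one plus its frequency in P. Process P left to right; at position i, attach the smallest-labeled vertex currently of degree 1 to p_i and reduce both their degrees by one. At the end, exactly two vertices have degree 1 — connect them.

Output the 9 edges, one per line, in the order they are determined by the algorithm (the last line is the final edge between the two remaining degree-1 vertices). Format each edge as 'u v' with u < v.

Answer: 1 10
2 4
3 9
4 5
5 6
5 8
5 7
7 9
7 10

Derivation:
Initial degrees: {1:1, 2:1, 3:1, 4:2, 5:4, 6:1, 7:3, 8:1, 9:2, 10:2}
Step 1: smallest deg-1 vertex = 1, p_1 = 10. Add edge {1,10}. Now deg[1]=0, deg[10]=1.
Step 2: smallest deg-1 vertex = 2, p_2 = 4. Add edge {2,4}. Now deg[2]=0, deg[4]=1.
Step 3: smallest deg-1 vertex = 3, p_3 = 9. Add edge {3,9}. Now deg[3]=0, deg[9]=1.
Step 4: smallest deg-1 vertex = 4, p_4 = 5. Add edge {4,5}. Now deg[4]=0, deg[5]=3.
Step 5: smallest deg-1 vertex = 6, p_5 = 5. Add edge {5,6}. Now deg[6]=0, deg[5]=2.
Step 6: smallest deg-1 vertex = 8, p_6 = 5. Add edge {5,8}. Now deg[8]=0, deg[5]=1.
Step 7: smallest deg-1 vertex = 5, p_7 = 7. Add edge {5,7}. Now deg[5]=0, deg[7]=2.
Step 8: smallest deg-1 vertex = 9, p_8 = 7. Add edge {7,9}. Now deg[9]=0, deg[7]=1.
Final: two remaining deg-1 vertices are 7, 10. Add edge {7,10}.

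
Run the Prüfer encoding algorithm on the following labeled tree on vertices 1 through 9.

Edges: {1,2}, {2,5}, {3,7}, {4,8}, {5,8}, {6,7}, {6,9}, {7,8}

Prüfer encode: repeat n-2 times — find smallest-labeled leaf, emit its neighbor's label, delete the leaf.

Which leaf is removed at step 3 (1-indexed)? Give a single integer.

Step 1: current leaves = {1,3,4,9}. Remove leaf 1 (neighbor: 2).
Step 2: current leaves = {2,3,4,9}. Remove leaf 2 (neighbor: 5).
Step 3: current leaves = {3,4,5,9}. Remove leaf 3 (neighbor: 7).

Answer: 3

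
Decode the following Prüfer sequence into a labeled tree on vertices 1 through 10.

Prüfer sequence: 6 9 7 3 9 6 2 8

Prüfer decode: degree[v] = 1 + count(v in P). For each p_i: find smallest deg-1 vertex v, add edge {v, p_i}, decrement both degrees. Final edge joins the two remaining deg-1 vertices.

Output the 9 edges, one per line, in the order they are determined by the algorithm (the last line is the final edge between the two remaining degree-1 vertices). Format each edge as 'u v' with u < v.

Answer: 1 6
4 9
5 7
3 7
3 9
6 9
2 6
2 8
8 10

Derivation:
Initial degrees: {1:1, 2:2, 3:2, 4:1, 5:1, 6:3, 7:2, 8:2, 9:3, 10:1}
Step 1: smallest deg-1 vertex = 1, p_1 = 6. Add edge {1,6}. Now deg[1]=0, deg[6]=2.
Step 2: smallest deg-1 vertex = 4, p_2 = 9. Add edge {4,9}. Now deg[4]=0, deg[9]=2.
Step 3: smallest deg-1 vertex = 5, p_3 = 7. Add edge {5,7}. Now deg[5]=0, deg[7]=1.
Step 4: smallest deg-1 vertex = 7, p_4 = 3. Add edge {3,7}. Now deg[7]=0, deg[3]=1.
Step 5: smallest deg-1 vertex = 3, p_5 = 9. Add edge {3,9}. Now deg[3]=0, deg[9]=1.
Step 6: smallest deg-1 vertex = 9, p_6 = 6. Add edge {6,9}. Now deg[9]=0, deg[6]=1.
Step 7: smallest deg-1 vertex = 6, p_7 = 2. Add edge {2,6}. Now deg[6]=0, deg[2]=1.
Step 8: smallest deg-1 vertex = 2, p_8 = 8. Add edge {2,8}. Now deg[2]=0, deg[8]=1.
Final: two remaining deg-1 vertices are 8, 10. Add edge {8,10}.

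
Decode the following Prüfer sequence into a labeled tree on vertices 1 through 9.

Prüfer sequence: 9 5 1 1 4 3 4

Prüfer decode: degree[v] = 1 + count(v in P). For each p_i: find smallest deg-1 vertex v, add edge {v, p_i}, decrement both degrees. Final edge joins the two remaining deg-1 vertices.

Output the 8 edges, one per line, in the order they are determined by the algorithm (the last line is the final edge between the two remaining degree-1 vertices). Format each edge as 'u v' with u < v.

Answer: 2 9
5 6
1 5
1 7
1 4
3 8
3 4
4 9

Derivation:
Initial degrees: {1:3, 2:1, 3:2, 4:3, 5:2, 6:1, 7:1, 8:1, 9:2}
Step 1: smallest deg-1 vertex = 2, p_1 = 9. Add edge {2,9}. Now deg[2]=0, deg[9]=1.
Step 2: smallest deg-1 vertex = 6, p_2 = 5. Add edge {5,6}. Now deg[6]=0, deg[5]=1.
Step 3: smallest deg-1 vertex = 5, p_3 = 1. Add edge {1,5}. Now deg[5]=0, deg[1]=2.
Step 4: smallest deg-1 vertex = 7, p_4 = 1. Add edge {1,7}. Now deg[7]=0, deg[1]=1.
Step 5: smallest deg-1 vertex = 1, p_5 = 4. Add edge {1,4}. Now deg[1]=0, deg[4]=2.
Step 6: smallest deg-1 vertex = 8, p_6 = 3. Add edge {3,8}. Now deg[8]=0, deg[3]=1.
Step 7: smallest deg-1 vertex = 3, p_7 = 4. Add edge {3,4}. Now deg[3]=0, deg[4]=1.
Final: two remaining deg-1 vertices are 4, 9. Add edge {4,9}.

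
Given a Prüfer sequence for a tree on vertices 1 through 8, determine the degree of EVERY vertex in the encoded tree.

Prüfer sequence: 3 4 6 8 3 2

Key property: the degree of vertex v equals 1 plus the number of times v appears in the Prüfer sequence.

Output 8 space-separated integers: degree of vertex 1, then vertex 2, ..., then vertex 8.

Answer: 1 2 3 2 1 2 1 2

Derivation:
p_1 = 3: count[3] becomes 1
p_2 = 4: count[4] becomes 1
p_3 = 6: count[6] becomes 1
p_4 = 8: count[8] becomes 1
p_5 = 3: count[3] becomes 2
p_6 = 2: count[2] becomes 1
Degrees (1 + count): deg[1]=1+0=1, deg[2]=1+1=2, deg[3]=1+2=3, deg[4]=1+1=2, deg[5]=1+0=1, deg[6]=1+1=2, deg[7]=1+0=1, deg[8]=1+1=2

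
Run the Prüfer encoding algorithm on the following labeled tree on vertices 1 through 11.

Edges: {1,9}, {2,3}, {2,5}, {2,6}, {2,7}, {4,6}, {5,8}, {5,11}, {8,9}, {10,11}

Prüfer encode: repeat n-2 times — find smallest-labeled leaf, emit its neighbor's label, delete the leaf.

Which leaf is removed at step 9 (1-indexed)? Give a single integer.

Step 1: current leaves = {1,3,4,7,10}. Remove leaf 1 (neighbor: 9).
Step 2: current leaves = {3,4,7,9,10}. Remove leaf 3 (neighbor: 2).
Step 3: current leaves = {4,7,9,10}. Remove leaf 4 (neighbor: 6).
Step 4: current leaves = {6,7,9,10}. Remove leaf 6 (neighbor: 2).
Step 5: current leaves = {7,9,10}. Remove leaf 7 (neighbor: 2).
Step 6: current leaves = {2,9,10}. Remove leaf 2 (neighbor: 5).
Step 7: current leaves = {9,10}. Remove leaf 9 (neighbor: 8).
Step 8: current leaves = {8,10}. Remove leaf 8 (neighbor: 5).
Step 9: current leaves = {5,10}. Remove leaf 5 (neighbor: 11).

Answer: 5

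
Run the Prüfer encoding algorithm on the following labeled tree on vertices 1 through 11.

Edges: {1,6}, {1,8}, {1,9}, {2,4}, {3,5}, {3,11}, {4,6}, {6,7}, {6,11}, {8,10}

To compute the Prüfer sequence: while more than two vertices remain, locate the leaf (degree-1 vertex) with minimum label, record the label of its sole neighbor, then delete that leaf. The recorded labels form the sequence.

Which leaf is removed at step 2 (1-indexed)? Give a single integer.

Answer: 4

Derivation:
Step 1: current leaves = {2,5,7,9,10}. Remove leaf 2 (neighbor: 4).
Step 2: current leaves = {4,5,7,9,10}. Remove leaf 4 (neighbor: 6).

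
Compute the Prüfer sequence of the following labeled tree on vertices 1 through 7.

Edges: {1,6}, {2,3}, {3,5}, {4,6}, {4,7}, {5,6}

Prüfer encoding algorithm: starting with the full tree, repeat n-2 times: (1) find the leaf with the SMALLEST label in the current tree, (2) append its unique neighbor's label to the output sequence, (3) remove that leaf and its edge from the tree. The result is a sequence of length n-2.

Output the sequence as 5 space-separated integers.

Step 1: leaves = {1,2,7}. Remove smallest leaf 1, emit neighbor 6.
Step 2: leaves = {2,7}. Remove smallest leaf 2, emit neighbor 3.
Step 3: leaves = {3,7}. Remove smallest leaf 3, emit neighbor 5.
Step 4: leaves = {5,7}. Remove smallest leaf 5, emit neighbor 6.
Step 5: leaves = {6,7}. Remove smallest leaf 6, emit neighbor 4.
Done: 2 vertices remain (4, 7). Sequence = [6 3 5 6 4]

Answer: 6 3 5 6 4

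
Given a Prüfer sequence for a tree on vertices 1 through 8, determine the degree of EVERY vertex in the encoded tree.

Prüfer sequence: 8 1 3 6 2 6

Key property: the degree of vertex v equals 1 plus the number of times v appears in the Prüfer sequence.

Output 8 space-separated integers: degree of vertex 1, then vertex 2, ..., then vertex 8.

Answer: 2 2 2 1 1 3 1 2

Derivation:
p_1 = 8: count[8] becomes 1
p_2 = 1: count[1] becomes 1
p_3 = 3: count[3] becomes 1
p_4 = 6: count[6] becomes 1
p_5 = 2: count[2] becomes 1
p_6 = 6: count[6] becomes 2
Degrees (1 + count): deg[1]=1+1=2, deg[2]=1+1=2, deg[3]=1+1=2, deg[4]=1+0=1, deg[5]=1+0=1, deg[6]=1+2=3, deg[7]=1+0=1, deg[8]=1+1=2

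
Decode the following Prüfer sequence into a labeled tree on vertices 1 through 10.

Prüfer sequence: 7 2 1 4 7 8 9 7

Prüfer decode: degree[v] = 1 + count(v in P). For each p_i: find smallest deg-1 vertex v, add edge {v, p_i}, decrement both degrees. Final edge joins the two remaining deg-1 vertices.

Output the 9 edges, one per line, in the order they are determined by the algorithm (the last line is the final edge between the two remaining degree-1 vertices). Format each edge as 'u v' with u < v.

Initial degrees: {1:2, 2:2, 3:1, 4:2, 5:1, 6:1, 7:4, 8:2, 9:2, 10:1}
Step 1: smallest deg-1 vertex = 3, p_1 = 7. Add edge {3,7}. Now deg[3]=0, deg[7]=3.
Step 2: smallest deg-1 vertex = 5, p_2 = 2. Add edge {2,5}. Now deg[5]=0, deg[2]=1.
Step 3: smallest deg-1 vertex = 2, p_3 = 1. Add edge {1,2}. Now deg[2]=0, deg[1]=1.
Step 4: smallest deg-1 vertex = 1, p_4 = 4. Add edge {1,4}. Now deg[1]=0, deg[4]=1.
Step 5: smallest deg-1 vertex = 4, p_5 = 7. Add edge {4,7}. Now deg[4]=0, deg[7]=2.
Step 6: smallest deg-1 vertex = 6, p_6 = 8. Add edge {6,8}. Now deg[6]=0, deg[8]=1.
Step 7: smallest deg-1 vertex = 8, p_7 = 9. Add edge {8,9}. Now deg[8]=0, deg[9]=1.
Step 8: smallest deg-1 vertex = 9, p_8 = 7. Add edge {7,9}. Now deg[9]=0, deg[7]=1.
Final: two remaining deg-1 vertices are 7, 10. Add edge {7,10}.

Answer: 3 7
2 5
1 2
1 4
4 7
6 8
8 9
7 9
7 10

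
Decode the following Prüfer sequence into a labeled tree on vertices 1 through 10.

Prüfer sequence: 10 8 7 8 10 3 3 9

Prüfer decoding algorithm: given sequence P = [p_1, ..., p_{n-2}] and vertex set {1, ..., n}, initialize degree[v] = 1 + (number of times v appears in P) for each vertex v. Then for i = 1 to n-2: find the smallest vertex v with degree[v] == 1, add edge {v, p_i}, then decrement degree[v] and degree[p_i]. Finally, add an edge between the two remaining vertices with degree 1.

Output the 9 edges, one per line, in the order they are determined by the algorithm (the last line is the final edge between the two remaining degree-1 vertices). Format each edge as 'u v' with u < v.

Answer: 1 10
2 8
4 7
5 8
6 10
3 7
3 8
3 9
9 10

Derivation:
Initial degrees: {1:1, 2:1, 3:3, 4:1, 5:1, 6:1, 7:2, 8:3, 9:2, 10:3}
Step 1: smallest deg-1 vertex = 1, p_1 = 10. Add edge {1,10}. Now deg[1]=0, deg[10]=2.
Step 2: smallest deg-1 vertex = 2, p_2 = 8. Add edge {2,8}. Now deg[2]=0, deg[8]=2.
Step 3: smallest deg-1 vertex = 4, p_3 = 7. Add edge {4,7}. Now deg[4]=0, deg[7]=1.
Step 4: smallest deg-1 vertex = 5, p_4 = 8. Add edge {5,8}. Now deg[5]=0, deg[8]=1.
Step 5: smallest deg-1 vertex = 6, p_5 = 10. Add edge {6,10}. Now deg[6]=0, deg[10]=1.
Step 6: smallest deg-1 vertex = 7, p_6 = 3. Add edge {3,7}. Now deg[7]=0, deg[3]=2.
Step 7: smallest deg-1 vertex = 8, p_7 = 3. Add edge {3,8}. Now deg[8]=0, deg[3]=1.
Step 8: smallest deg-1 vertex = 3, p_8 = 9. Add edge {3,9}. Now deg[3]=0, deg[9]=1.
Final: two remaining deg-1 vertices are 9, 10. Add edge {9,10}.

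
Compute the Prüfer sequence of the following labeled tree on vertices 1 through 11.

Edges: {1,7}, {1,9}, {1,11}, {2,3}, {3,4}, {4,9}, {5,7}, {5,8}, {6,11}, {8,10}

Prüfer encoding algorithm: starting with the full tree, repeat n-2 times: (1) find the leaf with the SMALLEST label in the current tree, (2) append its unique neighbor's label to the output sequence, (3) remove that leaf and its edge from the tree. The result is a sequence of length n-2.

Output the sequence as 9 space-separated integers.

Answer: 3 4 9 11 1 8 5 7 1

Derivation:
Step 1: leaves = {2,6,10}. Remove smallest leaf 2, emit neighbor 3.
Step 2: leaves = {3,6,10}. Remove smallest leaf 3, emit neighbor 4.
Step 3: leaves = {4,6,10}. Remove smallest leaf 4, emit neighbor 9.
Step 4: leaves = {6,9,10}. Remove smallest leaf 6, emit neighbor 11.
Step 5: leaves = {9,10,11}. Remove smallest leaf 9, emit neighbor 1.
Step 6: leaves = {10,11}. Remove smallest leaf 10, emit neighbor 8.
Step 7: leaves = {8,11}. Remove smallest leaf 8, emit neighbor 5.
Step 8: leaves = {5,11}. Remove smallest leaf 5, emit neighbor 7.
Step 9: leaves = {7,11}. Remove smallest leaf 7, emit neighbor 1.
Done: 2 vertices remain (1, 11). Sequence = [3 4 9 11 1 8 5 7 1]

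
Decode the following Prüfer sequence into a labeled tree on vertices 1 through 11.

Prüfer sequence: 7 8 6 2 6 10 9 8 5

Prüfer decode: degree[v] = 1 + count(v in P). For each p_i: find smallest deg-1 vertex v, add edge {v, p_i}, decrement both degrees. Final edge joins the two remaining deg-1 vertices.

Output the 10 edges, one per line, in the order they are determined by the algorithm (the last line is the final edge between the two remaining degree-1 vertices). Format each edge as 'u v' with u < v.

Answer: 1 7
3 8
4 6
2 7
2 6
6 10
9 10
8 9
5 8
5 11

Derivation:
Initial degrees: {1:1, 2:2, 3:1, 4:1, 5:2, 6:3, 7:2, 8:3, 9:2, 10:2, 11:1}
Step 1: smallest deg-1 vertex = 1, p_1 = 7. Add edge {1,7}. Now deg[1]=0, deg[7]=1.
Step 2: smallest deg-1 vertex = 3, p_2 = 8. Add edge {3,8}. Now deg[3]=0, deg[8]=2.
Step 3: smallest deg-1 vertex = 4, p_3 = 6. Add edge {4,6}. Now deg[4]=0, deg[6]=2.
Step 4: smallest deg-1 vertex = 7, p_4 = 2. Add edge {2,7}. Now deg[7]=0, deg[2]=1.
Step 5: smallest deg-1 vertex = 2, p_5 = 6. Add edge {2,6}. Now deg[2]=0, deg[6]=1.
Step 6: smallest deg-1 vertex = 6, p_6 = 10. Add edge {6,10}. Now deg[6]=0, deg[10]=1.
Step 7: smallest deg-1 vertex = 10, p_7 = 9. Add edge {9,10}. Now deg[10]=0, deg[9]=1.
Step 8: smallest deg-1 vertex = 9, p_8 = 8. Add edge {8,9}. Now deg[9]=0, deg[8]=1.
Step 9: smallest deg-1 vertex = 8, p_9 = 5. Add edge {5,8}. Now deg[8]=0, deg[5]=1.
Final: two remaining deg-1 vertices are 5, 11. Add edge {5,11}.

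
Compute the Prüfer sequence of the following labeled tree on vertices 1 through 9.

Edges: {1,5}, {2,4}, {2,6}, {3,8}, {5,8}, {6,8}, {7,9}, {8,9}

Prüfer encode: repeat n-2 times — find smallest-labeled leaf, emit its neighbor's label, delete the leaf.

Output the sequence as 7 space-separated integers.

Answer: 5 8 2 6 8 8 9

Derivation:
Step 1: leaves = {1,3,4,7}. Remove smallest leaf 1, emit neighbor 5.
Step 2: leaves = {3,4,5,7}. Remove smallest leaf 3, emit neighbor 8.
Step 3: leaves = {4,5,7}. Remove smallest leaf 4, emit neighbor 2.
Step 4: leaves = {2,5,7}. Remove smallest leaf 2, emit neighbor 6.
Step 5: leaves = {5,6,7}. Remove smallest leaf 5, emit neighbor 8.
Step 6: leaves = {6,7}. Remove smallest leaf 6, emit neighbor 8.
Step 7: leaves = {7,8}. Remove smallest leaf 7, emit neighbor 9.
Done: 2 vertices remain (8, 9). Sequence = [5 8 2 6 8 8 9]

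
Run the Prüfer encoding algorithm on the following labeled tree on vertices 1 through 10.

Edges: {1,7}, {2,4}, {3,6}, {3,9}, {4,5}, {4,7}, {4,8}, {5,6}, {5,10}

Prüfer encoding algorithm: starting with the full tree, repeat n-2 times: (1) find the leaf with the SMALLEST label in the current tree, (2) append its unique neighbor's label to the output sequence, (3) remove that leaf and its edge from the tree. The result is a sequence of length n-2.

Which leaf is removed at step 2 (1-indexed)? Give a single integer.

Answer: 2

Derivation:
Step 1: current leaves = {1,2,8,9,10}. Remove leaf 1 (neighbor: 7).
Step 2: current leaves = {2,7,8,9,10}. Remove leaf 2 (neighbor: 4).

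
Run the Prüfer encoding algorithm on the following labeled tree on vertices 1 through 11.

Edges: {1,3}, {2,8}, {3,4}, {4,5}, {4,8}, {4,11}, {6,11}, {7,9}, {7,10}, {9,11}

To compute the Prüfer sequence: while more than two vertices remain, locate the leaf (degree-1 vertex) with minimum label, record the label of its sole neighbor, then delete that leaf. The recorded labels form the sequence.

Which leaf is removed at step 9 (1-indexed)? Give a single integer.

Step 1: current leaves = {1,2,5,6,10}. Remove leaf 1 (neighbor: 3).
Step 2: current leaves = {2,3,5,6,10}. Remove leaf 2 (neighbor: 8).
Step 3: current leaves = {3,5,6,8,10}. Remove leaf 3 (neighbor: 4).
Step 4: current leaves = {5,6,8,10}. Remove leaf 5 (neighbor: 4).
Step 5: current leaves = {6,8,10}. Remove leaf 6 (neighbor: 11).
Step 6: current leaves = {8,10}. Remove leaf 8 (neighbor: 4).
Step 7: current leaves = {4,10}. Remove leaf 4 (neighbor: 11).
Step 8: current leaves = {10,11}. Remove leaf 10 (neighbor: 7).
Step 9: current leaves = {7,11}. Remove leaf 7 (neighbor: 9).

Answer: 7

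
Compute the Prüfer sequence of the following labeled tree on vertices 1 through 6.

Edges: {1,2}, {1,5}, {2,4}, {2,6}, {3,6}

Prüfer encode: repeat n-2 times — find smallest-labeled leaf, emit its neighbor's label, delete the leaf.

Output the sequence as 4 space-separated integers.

Answer: 6 2 1 2

Derivation:
Step 1: leaves = {3,4,5}. Remove smallest leaf 3, emit neighbor 6.
Step 2: leaves = {4,5,6}. Remove smallest leaf 4, emit neighbor 2.
Step 3: leaves = {5,6}. Remove smallest leaf 5, emit neighbor 1.
Step 4: leaves = {1,6}. Remove smallest leaf 1, emit neighbor 2.
Done: 2 vertices remain (2, 6). Sequence = [6 2 1 2]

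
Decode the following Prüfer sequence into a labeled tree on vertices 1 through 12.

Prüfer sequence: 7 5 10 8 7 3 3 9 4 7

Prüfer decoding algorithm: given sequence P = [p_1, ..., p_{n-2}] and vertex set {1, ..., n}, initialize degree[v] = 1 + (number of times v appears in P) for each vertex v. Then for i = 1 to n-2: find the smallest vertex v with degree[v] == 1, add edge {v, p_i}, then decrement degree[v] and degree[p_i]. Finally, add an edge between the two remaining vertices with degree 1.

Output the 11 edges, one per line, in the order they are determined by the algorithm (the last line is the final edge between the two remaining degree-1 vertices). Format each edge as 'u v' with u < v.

Answer: 1 7
2 5
5 10
6 8
7 8
3 10
3 11
3 9
4 9
4 7
7 12

Derivation:
Initial degrees: {1:1, 2:1, 3:3, 4:2, 5:2, 6:1, 7:4, 8:2, 9:2, 10:2, 11:1, 12:1}
Step 1: smallest deg-1 vertex = 1, p_1 = 7. Add edge {1,7}. Now deg[1]=0, deg[7]=3.
Step 2: smallest deg-1 vertex = 2, p_2 = 5. Add edge {2,5}. Now deg[2]=0, deg[5]=1.
Step 3: smallest deg-1 vertex = 5, p_3 = 10. Add edge {5,10}. Now deg[5]=0, deg[10]=1.
Step 4: smallest deg-1 vertex = 6, p_4 = 8. Add edge {6,8}. Now deg[6]=0, deg[8]=1.
Step 5: smallest deg-1 vertex = 8, p_5 = 7. Add edge {7,8}. Now deg[8]=0, deg[7]=2.
Step 6: smallest deg-1 vertex = 10, p_6 = 3. Add edge {3,10}. Now deg[10]=0, deg[3]=2.
Step 7: smallest deg-1 vertex = 11, p_7 = 3. Add edge {3,11}. Now deg[11]=0, deg[3]=1.
Step 8: smallest deg-1 vertex = 3, p_8 = 9. Add edge {3,9}. Now deg[3]=0, deg[9]=1.
Step 9: smallest deg-1 vertex = 9, p_9 = 4. Add edge {4,9}. Now deg[9]=0, deg[4]=1.
Step 10: smallest deg-1 vertex = 4, p_10 = 7. Add edge {4,7}. Now deg[4]=0, deg[7]=1.
Final: two remaining deg-1 vertices are 7, 12. Add edge {7,12}.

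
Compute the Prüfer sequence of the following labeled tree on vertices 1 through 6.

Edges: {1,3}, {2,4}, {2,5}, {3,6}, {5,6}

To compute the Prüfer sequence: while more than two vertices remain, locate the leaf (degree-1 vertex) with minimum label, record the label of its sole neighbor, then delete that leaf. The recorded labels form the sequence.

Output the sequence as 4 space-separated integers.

Answer: 3 6 2 5

Derivation:
Step 1: leaves = {1,4}. Remove smallest leaf 1, emit neighbor 3.
Step 2: leaves = {3,4}. Remove smallest leaf 3, emit neighbor 6.
Step 3: leaves = {4,6}. Remove smallest leaf 4, emit neighbor 2.
Step 4: leaves = {2,6}. Remove smallest leaf 2, emit neighbor 5.
Done: 2 vertices remain (5, 6). Sequence = [3 6 2 5]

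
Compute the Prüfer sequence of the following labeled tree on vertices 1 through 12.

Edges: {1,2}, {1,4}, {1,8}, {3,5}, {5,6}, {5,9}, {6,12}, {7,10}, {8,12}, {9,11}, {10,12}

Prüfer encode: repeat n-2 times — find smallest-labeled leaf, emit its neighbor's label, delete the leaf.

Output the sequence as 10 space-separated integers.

Step 1: leaves = {2,3,4,7,11}. Remove smallest leaf 2, emit neighbor 1.
Step 2: leaves = {3,4,7,11}. Remove smallest leaf 3, emit neighbor 5.
Step 3: leaves = {4,7,11}. Remove smallest leaf 4, emit neighbor 1.
Step 4: leaves = {1,7,11}. Remove smallest leaf 1, emit neighbor 8.
Step 5: leaves = {7,8,11}. Remove smallest leaf 7, emit neighbor 10.
Step 6: leaves = {8,10,11}. Remove smallest leaf 8, emit neighbor 12.
Step 7: leaves = {10,11}. Remove smallest leaf 10, emit neighbor 12.
Step 8: leaves = {11,12}. Remove smallest leaf 11, emit neighbor 9.
Step 9: leaves = {9,12}. Remove smallest leaf 9, emit neighbor 5.
Step 10: leaves = {5,12}. Remove smallest leaf 5, emit neighbor 6.
Done: 2 vertices remain (6, 12). Sequence = [1 5 1 8 10 12 12 9 5 6]

Answer: 1 5 1 8 10 12 12 9 5 6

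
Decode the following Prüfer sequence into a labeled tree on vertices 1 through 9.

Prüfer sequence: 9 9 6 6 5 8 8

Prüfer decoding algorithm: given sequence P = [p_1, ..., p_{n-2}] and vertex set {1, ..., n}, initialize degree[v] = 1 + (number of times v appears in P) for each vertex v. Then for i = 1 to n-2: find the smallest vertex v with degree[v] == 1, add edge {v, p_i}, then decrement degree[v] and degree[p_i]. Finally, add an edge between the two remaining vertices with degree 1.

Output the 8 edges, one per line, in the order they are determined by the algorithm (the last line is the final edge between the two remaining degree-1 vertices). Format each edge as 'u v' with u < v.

Initial degrees: {1:1, 2:1, 3:1, 4:1, 5:2, 6:3, 7:1, 8:3, 9:3}
Step 1: smallest deg-1 vertex = 1, p_1 = 9. Add edge {1,9}. Now deg[1]=0, deg[9]=2.
Step 2: smallest deg-1 vertex = 2, p_2 = 9. Add edge {2,9}. Now deg[2]=0, deg[9]=1.
Step 3: smallest deg-1 vertex = 3, p_3 = 6. Add edge {3,6}. Now deg[3]=0, deg[6]=2.
Step 4: smallest deg-1 vertex = 4, p_4 = 6. Add edge {4,6}. Now deg[4]=0, deg[6]=1.
Step 5: smallest deg-1 vertex = 6, p_5 = 5. Add edge {5,6}. Now deg[6]=0, deg[5]=1.
Step 6: smallest deg-1 vertex = 5, p_6 = 8. Add edge {5,8}. Now deg[5]=0, deg[8]=2.
Step 7: smallest deg-1 vertex = 7, p_7 = 8. Add edge {7,8}. Now deg[7]=0, deg[8]=1.
Final: two remaining deg-1 vertices are 8, 9. Add edge {8,9}.

Answer: 1 9
2 9
3 6
4 6
5 6
5 8
7 8
8 9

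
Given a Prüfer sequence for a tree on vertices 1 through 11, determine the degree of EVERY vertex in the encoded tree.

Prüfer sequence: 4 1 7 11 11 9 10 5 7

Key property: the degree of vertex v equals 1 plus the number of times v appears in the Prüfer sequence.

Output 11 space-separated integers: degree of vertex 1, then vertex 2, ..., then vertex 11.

p_1 = 4: count[4] becomes 1
p_2 = 1: count[1] becomes 1
p_3 = 7: count[7] becomes 1
p_4 = 11: count[11] becomes 1
p_5 = 11: count[11] becomes 2
p_6 = 9: count[9] becomes 1
p_7 = 10: count[10] becomes 1
p_8 = 5: count[5] becomes 1
p_9 = 7: count[7] becomes 2
Degrees (1 + count): deg[1]=1+1=2, deg[2]=1+0=1, deg[3]=1+0=1, deg[4]=1+1=2, deg[5]=1+1=2, deg[6]=1+0=1, deg[7]=1+2=3, deg[8]=1+0=1, deg[9]=1+1=2, deg[10]=1+1=2, deg[11]=1+2=3

Answer: 2 1 1 2 2 1 3 1 2 2 3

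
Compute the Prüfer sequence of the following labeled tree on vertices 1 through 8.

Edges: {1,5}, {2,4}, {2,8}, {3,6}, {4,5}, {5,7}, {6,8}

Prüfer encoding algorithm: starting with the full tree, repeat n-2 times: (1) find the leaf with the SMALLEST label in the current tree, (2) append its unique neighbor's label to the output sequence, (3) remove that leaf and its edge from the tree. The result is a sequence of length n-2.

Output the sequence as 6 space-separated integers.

Step 1: leaves = {1,3,7}. Remove smallest leaf 1, emit neighbor 5.
Step 2: leaves = {3,7}. Remove smallest leaf 3, emit neighbor 6.
Step 3: leaves = {6,7}. Remove smallest leaf 6, emit neighbor 8.
Step 4: leaves = {7,8}. Remove smallest leaf 7, emit neighbor 5.
Step 5: leaves = {5,8}. Remove smallest leaf 5, emit neighbor 4.
Step 6: leaves = {4,8}. Remove smallest leaf 4, emit neighbor 2.
Done: 2 vertices remain (2, 8). Sequence = [5 6 8 5 4 2]

Answer: 5 6 8 5 4 2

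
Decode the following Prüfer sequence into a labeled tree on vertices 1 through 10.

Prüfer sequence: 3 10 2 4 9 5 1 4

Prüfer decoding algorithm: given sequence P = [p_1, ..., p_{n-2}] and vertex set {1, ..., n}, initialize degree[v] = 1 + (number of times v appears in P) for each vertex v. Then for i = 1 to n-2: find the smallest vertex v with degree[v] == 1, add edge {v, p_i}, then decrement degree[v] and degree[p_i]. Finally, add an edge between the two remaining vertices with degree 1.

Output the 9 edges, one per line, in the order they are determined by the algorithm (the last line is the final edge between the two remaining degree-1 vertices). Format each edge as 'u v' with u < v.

Answer: 3 6
3 10
2 7
2 4
8 9
5 9
1 5
1 4
4 10

Derivation:
Initial degrees: {1:2, 2:2, 3:2, 4:3, 5:2, 6:1, 7:1, 8:1, 9:2, 10:2}
Step 1: smallest deg-1 vertex = 6, p_1 = 3. Add edge {3,6}. Now deg[6]=0, deg[3]=1.
Step 2: smallest deg-1 vertex = 3, p_2 = 10. Add edge {3,10}. Now deg[3]=0, deg[10]=1.
Step 3: smallest deg-1 vertex = 7, p_3 = 2. Add edge {2,7}. Now deg[7]=0, deg[2]=1.
Step 4: smallest deg-1 vertex = 2, p_4 = 4. Add edge {2,4}. Now deg[2]=0, deg[4]=2.
Step 5: smallest deg-1 vertex = 8, p_5 = 9. Add edge {8,9}. Now deg[8]=0, deg[9]=1.
Step 6: smallest deg-1 vertex = 9, p_6 = 5. Add edge {5,9}. Now deg[9]=0, deg[5]=1.
Step 7: smallest deg-1 vertex = 5, p_7 = 1. Add edge {1,5}. Now deg[5]=0, deg[1]=1.
Step 8: smallest deg-1 vertex = 1, p_8 = 4. Add edge {1,4}. Now deg[1]=0, deg[4]=1.
Final: two remaining deg-1 vertices are 4, 10. Add edge {4,10}.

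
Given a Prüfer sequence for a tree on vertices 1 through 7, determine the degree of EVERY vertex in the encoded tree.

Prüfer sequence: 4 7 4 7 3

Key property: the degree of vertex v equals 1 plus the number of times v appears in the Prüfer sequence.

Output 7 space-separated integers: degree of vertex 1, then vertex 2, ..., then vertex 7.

p_1 = 4: count[4] becomes 1
p_2 = 7: count[7] becomes 1
p_3 = 4: count[4] becomes 2
p_4 = 7: count[7] becomes 2
p_5 = 3: count[3] becomes 1
Degrees (1 + count): deg[1]=1+0=1, deg[2]=1+0=1, deg[3]=1+1=2, deg[4]=1+2=3, deg[5]=1+0=1, deg[6]=1+0=1, deg[7]=1+2=3

Answer: 1 1 2 3 1 1 3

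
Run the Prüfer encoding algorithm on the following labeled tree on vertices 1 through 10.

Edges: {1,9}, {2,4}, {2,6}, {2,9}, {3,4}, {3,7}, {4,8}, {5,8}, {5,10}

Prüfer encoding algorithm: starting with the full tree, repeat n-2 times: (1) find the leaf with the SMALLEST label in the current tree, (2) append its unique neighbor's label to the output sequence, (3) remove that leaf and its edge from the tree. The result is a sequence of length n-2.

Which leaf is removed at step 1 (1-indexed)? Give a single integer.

Step 1: current leaves = {1,6,7,10}. Remove leaf 1 (neighbor: 9).

Answer: 1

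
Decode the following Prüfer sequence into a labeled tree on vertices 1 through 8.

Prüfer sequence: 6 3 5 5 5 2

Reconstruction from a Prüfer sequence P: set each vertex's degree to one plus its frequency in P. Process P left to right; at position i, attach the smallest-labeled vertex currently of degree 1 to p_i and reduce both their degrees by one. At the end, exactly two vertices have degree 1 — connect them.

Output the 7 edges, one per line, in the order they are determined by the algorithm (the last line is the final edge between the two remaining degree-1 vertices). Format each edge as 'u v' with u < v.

Answer: 1 6
3 4
3 5
5 6
5 7
2 5
2 8

Derivation:
Initial degrees: {1:1, 2:2, 3:2, 4:1, 5:4, 6:2, 7:1, 8:1}
Step 1: smallest deg-1 vertex = 1, p_1 = 6. Add edge {1,6}. Now deg[1]=0, deg[6]=1.
Step 2: smallest deg-1 vertex = 4, p_2 = 3. Add edge {3,4}. Now deg[4]=0, deg[3]=1.
Step 3: smallest deg-1 vertex = 3, p_3 = 5. Add edge {3,5}. Now deg[3]=0, deg[5]=3.
Step 4: smallest deg-1 vertex = 6, p_4 = 5. Add edge {5,6}. Now deg[6]=0, deg[5]=2.
Step 5: smallest deg-1 vertex = 7, p_5 = 5. Add edge {5,7}. Now deg[7]=0, deg[5]=1.
Step 6: smallest deg-1 vertex = 5, p_6 = 2. Add edge {2,5}. Now deg[5]=0, deg[2]=1.
Final: two remaining deg-1 vertices are 2, 8. Add edge {2,8}.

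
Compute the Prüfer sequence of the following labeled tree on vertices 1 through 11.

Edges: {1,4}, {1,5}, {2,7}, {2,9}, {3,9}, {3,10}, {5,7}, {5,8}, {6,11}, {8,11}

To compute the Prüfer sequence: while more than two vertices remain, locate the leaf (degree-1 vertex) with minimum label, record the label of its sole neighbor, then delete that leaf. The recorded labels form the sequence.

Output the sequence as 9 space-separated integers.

Answer: 1 5 11 3 9 2 7 5 8

Derivation:
Step 1: leaves = {4,6,10}. Remove smallest leaf 4, emit neighbor 1.
Step 2: leaves = {1,6,10}. Remove smallest leaf 1, emit neighbor 5.
Step 3: leaves = {6,10}. Remove smallest leaf 6, emit neighbor 11.
Step 4: leaves = {10,11}. Remove smallest leaf 10, emit neighbor 3.
Step 5: leaves = {3,11}. Remove smallest leaf 3, emit neighbor 9.
Step 6: leaves = {9,11}. Remove smallest leaf 9, emit neighbor 2.
Step 7: leaves = {2,11}. Remove smallest leaf 2, emit neighbor 7.
Step 8: leaves = {7,11}. Remove smallest leaf 7, emit neighbor 5.
Step 9: leaves = {5,11}. Remove smallest leaf 5, emit neighbor 8.
Done: 2 vertices remain (8, 11). Sequence = [1 5 11 3 9 2 7 5 8]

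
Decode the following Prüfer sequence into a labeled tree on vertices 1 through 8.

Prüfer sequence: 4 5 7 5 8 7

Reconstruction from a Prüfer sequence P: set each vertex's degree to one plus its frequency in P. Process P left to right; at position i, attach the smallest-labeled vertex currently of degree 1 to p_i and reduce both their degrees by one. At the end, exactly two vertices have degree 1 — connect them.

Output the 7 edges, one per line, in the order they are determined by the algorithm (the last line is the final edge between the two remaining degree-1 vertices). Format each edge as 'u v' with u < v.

Initial degrees: {1:1, 2:1, 3:1, 4:2, 5:3, 6:1, 7:3, 8:2}
Step 1: smallest deg-1 vertex = 1, p_1 = 4. Add edge {1,4}. Now deg[1]=0, deg[4]=1.
Step 2: smallest deg-1 vertex = 2, p_2 = 5. Add edge {2,5}. Now deg[2]=0, deg[5]=2.
Step 3: smallest deg-1 vertex = 3, p_3 = 7. Add edge {3,7}. Now deg[3]=0, deg[7]=2.
Step 4: smallest deg-1 vertex = 4, p_4 = 5. Add edge {4,5}. Now deg[4]=0, deg[5]=1.
Step 5: smallest deg-1 vertex = 5, p_5 = 8. Add edge {5,8}. Now deg[5]=0, deg[8]=1.
Step 6: smallest deg-1 vertex = 6, p_6 = 7. Add edge {6,7}. Now deg[6]=0, deg[7]=1.
Final: two remaining deg-1 vertices are 7, 8. Add edge {7,8}.

Answer: 1 4
2 5
3 7
4 5
5 8
6 7
7 8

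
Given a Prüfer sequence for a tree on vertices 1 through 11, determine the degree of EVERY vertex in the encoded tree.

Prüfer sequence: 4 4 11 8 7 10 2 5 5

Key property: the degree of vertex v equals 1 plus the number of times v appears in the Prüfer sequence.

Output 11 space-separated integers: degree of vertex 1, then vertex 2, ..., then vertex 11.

Answer: 1 2 1 3 3 1 2 2 1 2 2

Derivation:
p_1 = 4: count[4] becomes 1
p_2 = 4: count[4] becomes 2
p_3 = 11: count[11] becomes 1
p_4 = 8: count[8] becomes 1
p_5 = 7: count[7] becomes 1
p_6 = 10: count[10] becomes 1
p_7 = 2: count[2] becomes 1
p_8 = 5: count[5] becomes 1
p_9 = 5: count[5] becomes 2
Degrees (1 + count): deg[1]=1+0=1, deg[2]=1+1=2, deg[3]=1+0=1, deg[4]=1+2=3, deg[5]=1+2=3, deg[6]=1+0=1, deg[7]=1+1=2, deg[8]=1+1=2, deg[9]=1+0=1, deg[10]=1+1=2, deg[11]=1+1=2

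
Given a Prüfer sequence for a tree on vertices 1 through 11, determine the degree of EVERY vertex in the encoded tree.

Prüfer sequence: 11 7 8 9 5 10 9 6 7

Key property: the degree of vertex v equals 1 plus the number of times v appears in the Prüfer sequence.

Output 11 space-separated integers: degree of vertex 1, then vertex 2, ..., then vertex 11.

p_1 = 11: count[11] becomes 1
p_2 = 7: count[7] becomes 1
p_3 = 8: count[8] becomes 1
p_4 = 9: count[9] becomes 1
p_5 = 5: count[5] becomes 1
p_6 = 10: count[10] becomes 1
p_7 = 9: count[9] becomes 2
p_8 = 6: count[6] becomes 1
p_9 = 7: count[7] becomes 2
Degrees (1 + count): deg[1]=1+0=1, deg[2]=1+0=1, deg[3]=1+0=1, deg[4]=1+0=1, deg[5]=1+1=2, deg[6]=1+1=2, deg[7]=1+2=3, deg[8]=1+1=2, deg[9]=1+2=3, deg[10]=1+1=2, deg[11]=1+1=2

Answer: 1 1 1 1 2 2 3 2 3 2 2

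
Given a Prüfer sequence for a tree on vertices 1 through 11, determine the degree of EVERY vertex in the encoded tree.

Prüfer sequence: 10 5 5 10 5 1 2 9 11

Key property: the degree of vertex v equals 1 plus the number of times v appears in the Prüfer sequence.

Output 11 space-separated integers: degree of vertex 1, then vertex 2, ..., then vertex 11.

p_1 = 10: count[10] becomes 1
p_2 = 5: count[5] becomes 1
p_3 = 5: count[5] becomes 2
p_4 = 10: count[10] becomes 2
p_5 = 5: count[5] becomes 3
p_6 = 1: count[1] becomes 1
p_7 = 2: count[2] becomes 1
p_8 = 9: count[9] becomes 1
p_9 = 11: count[11] becomes 1
Degrees (1 + count): deg[1]=1+1=2, deg[2]=1+1=2, deg[3]=1+0=1, deg[4]=1+0=1, deg[5]=1+3=4, deg[6]=1+0=1, deg[7]=1+0=1, deg[8]=1+0=1, deg[9]=1+1=2, deg[10]=1+2=3, deg[11]=1+1=2

Answer: 2 2 1 1 4 1 1 1 2 3 2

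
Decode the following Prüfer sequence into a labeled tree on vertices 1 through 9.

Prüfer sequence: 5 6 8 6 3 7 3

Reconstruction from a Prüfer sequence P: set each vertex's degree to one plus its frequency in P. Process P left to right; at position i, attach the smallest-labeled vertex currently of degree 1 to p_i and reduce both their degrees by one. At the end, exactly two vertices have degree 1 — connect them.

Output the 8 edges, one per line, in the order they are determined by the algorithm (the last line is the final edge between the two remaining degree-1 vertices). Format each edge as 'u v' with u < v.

Initial degrees: {1:1, 2:1, 3:3, 4:1, 5:2, 6:3, 7:2, 8:2, 9:1}
Step 1: smallest deg-1 vertex = 1, p_1 = 5. Add edge {1,5}. Now deg[1]=0, deg[5]=1.
Step 2: smallest deg-1 vertex = 2, p_2 = 6. Add edge {2,6}. Now deg[2]=0, deg[6]=2.
Step 3: smallest deg-1 vertex = 4, p_3 = 8. Add edge {4,8}. Now deg[4]=0, deg[8]=1.
Step 4: smallest deg-1 vertex = 5, p_4 = 6. Add edge {5,6}. Now deg[5]=0, deg[6]=1.
Step 5: smallest deg-1 vertex = 6, p_5 = 3. Add edge {3,6}. Now deg[6]=0, deg[3]=2.
Step 6: smallest deg-1 vertex = 8, p_6 = 7. Add edge {7,8}. Now deg[8]=0, deg[7]=1.
Step 7: smallest deg-1 vertex = 7, p_7 = 3. Add edge {3,7}. Now deg[7]=0, deg[3]=1.
Final: two remaining deg-1 vertices are 3, 9. Add edge {3,9}.

Answer: 1 5
2 6
4 8
5 6
3 6
7 8
3 7
3 9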